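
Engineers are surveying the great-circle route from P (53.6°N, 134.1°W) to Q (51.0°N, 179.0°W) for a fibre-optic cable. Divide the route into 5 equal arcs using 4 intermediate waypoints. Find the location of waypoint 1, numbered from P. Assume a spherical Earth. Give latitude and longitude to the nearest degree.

Convert each endpoint to a unit vector on the sphere (x = cos φ cos λ, y = cos φ sin λ, z = sin φ).
The central angle between the endpoints is δ = arccos(p₁·p₂) ≈ 0.473 rad (27.1°).
Interpolate at f = 1/5 with slerp weights a = sin((1−f)δ)/sin δ ≈ 0.811, b = sin(fδ)/sin δ ≈ 0.207.
p = a·p₁ + b·p₂ ≈ (-0.465, -0.348, 0.814); φ = arcsin(p_z) ≈ 54.48°, λ = atan2(p_y, p_x) ≈ -143.22°.

≈ (54°N, 143°W)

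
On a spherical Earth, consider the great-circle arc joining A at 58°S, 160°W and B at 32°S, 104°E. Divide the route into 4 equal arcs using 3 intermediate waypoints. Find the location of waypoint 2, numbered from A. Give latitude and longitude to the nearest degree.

≈ 55°S, 138°E

The haversine formula gives a central angle δ ≈ 1.157 rad (66.3°) between the endpoints.
Interpolate at f = 2/4 with slerp weights a = sin((1−f)δ)/sin δ ≈ 0.597, b = sin(fδ)/sin δ ≈ 0.597.
p = a·p₁ + b·p₂ ≈ (-0.420, 0.383, -0.823); φ = arcsin(p_z) ≈ -55.36°, λ = atan2(p_y, p_x) ≈ 137.62°.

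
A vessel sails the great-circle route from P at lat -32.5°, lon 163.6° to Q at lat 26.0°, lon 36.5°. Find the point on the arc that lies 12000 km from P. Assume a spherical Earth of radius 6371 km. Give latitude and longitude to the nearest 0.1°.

≈ lat 14.6°, lon 61.4°

Write both endpoints as unit vectors p₁, p₂ with components (cos φ cos λ, cos φ sin λ, sin φ).
The central angle between the endpoints is δ = arccos(p₁·p₂) ≈ 2.336 rad (133.9°). The total great-circle distance is δ·R ≈ 2.336 × 6371 ≈ 14884 km, so the target fraction is f = 12000/14884 ≈ 0.806.
Interpolate at f ≈ 0.806 with slerp weights a = sin((1−f)δ)/sin δ ≈ 0.606, b = sin(fδ)/sin δ ≈ 1.319.
p = a·p₁ + b·p₂ ≈ (0.463, 0.850, 0.253); φ = arcsin(p_z) ≈ 14.63°, λ = atan2(p_y, p_x) ≈ 61.44°.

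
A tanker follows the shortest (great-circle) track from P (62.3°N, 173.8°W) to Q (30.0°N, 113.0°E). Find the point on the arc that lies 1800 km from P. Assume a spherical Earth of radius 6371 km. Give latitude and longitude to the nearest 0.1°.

≈ (58.4°N, 154.0°E)

The haversine formula gives a central angle δ ≈ 0.978 rad (56.0°) between the endpoints. The total great-circle distance is δ·R ≈ 0.978 × 6371 ≈ 6228 km, so the target fraction is f = 1800/6228 ≈ 0.289.
Interpolate at f ≈ 0.289 with slerp weights a = sin((1−f)δ)/sin δ ≈ 0.772, b = sin(fδ)/sin δ ≈ 0.336.
p = a·p₁ + b·p₂ ≈ (-0.471, 0.229, 0.852); φ = arcsin(p_z) ≈ 58.43°, λ = atan2(p_y, p_x) ≈ 154.03°.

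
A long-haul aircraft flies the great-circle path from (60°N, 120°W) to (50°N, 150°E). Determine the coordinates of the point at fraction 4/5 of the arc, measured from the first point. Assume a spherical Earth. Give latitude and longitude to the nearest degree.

≈ (57°N, 162°E)

Write both endpoints as unit vectors p₁, p₂ with components (cos φ cos λ, cos φ sin λ, sin φ).
The central angle between the endpoints is δ = arccos(p₁·p₂) ≈ 0.845 rad (48.4°).
Interpolate at f = 4/5 with slerp weights a = sin((1−f)δ)/sin δ ≈ 0.225, b = sin(fδ)/sin δ ≈ 0.837.
p = a·p₁ + b·p₂ ≈ (-0.522, 0.171, 0.836); φ = arcsin(p_z) ≈ 56.68°, λ = atan2(p_y, p_x) ≈ 161.81°.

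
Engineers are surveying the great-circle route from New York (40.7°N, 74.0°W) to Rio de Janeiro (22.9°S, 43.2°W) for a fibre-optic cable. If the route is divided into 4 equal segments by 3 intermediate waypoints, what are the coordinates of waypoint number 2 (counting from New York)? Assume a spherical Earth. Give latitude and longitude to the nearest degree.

≈ (9°N, 57°W)

From cos δ = sin φ₁ sin φ₂ + cos φ₁ cos φ₂ cos Δλ, the central angle is δ ≈ 1.217 rad (69.7°).
Interpolate at f = 2/4 with slerp weights a = sin((1−f)δ)/sin δ ≈ 0.609, b = sin(fδ)/sin δ ≈ 0.609.
p = a·p₁ + b·p₂ ≈ (0.537, -0.828, 0.160); φ = arcsin(p_z) ≈ 9.22°, λ = atan2(p_y, p_x) ≈ -57.07°.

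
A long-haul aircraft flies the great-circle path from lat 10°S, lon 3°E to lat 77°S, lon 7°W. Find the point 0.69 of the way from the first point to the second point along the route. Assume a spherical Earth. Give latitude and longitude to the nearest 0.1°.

Convert each endpoint to a unit vector on the sphere (x = cos φ cos λ, y = cos φ sin λ, z = sin φ).
The central angle between the endpoints is δ = arccos(p₁·p₂) ≈ 1.173 rad (67.2°).
Interpolate at f = 0.69 with slerp weights a = sin((1−f)δ)/sin δ ≈ 0.386, b = sin(fδ)/sin δ ≈ 0.785.
p = a·p₁ + b·p₂ ≈ (0.555, -0.002, -0.832); φ = arcsin(p_z) ≈ -56.31°, λ = atan2(p_y, p_x) ≈ -0.17°.

≈ lat 56.3°S, lon 0.2°W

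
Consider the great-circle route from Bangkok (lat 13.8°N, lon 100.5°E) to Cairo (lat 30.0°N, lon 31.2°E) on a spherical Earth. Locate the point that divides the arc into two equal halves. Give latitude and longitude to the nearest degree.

Convert each endpoint to a unit vector on the sphere (x = cos φ cos λ, y = cos φ sin λ, z = sin φ).
The central angle between the endpoints is δ = arccos(p₁·p₂) ≈ 1.141 rad (65.4°).
Interpolate at f = 1/2 with slerp weights a = sin((1−f)δ)/sin δ ≈ 0.594, b = sin(fδ)/sin δ ≈ 0.594.
p = a·p₁ + b·p₂ ≈ (0.335, 0.834, 0.439); φ = arcsin(p_z) ≈ 26.03°, λ = atan2(p_y, p_x) ≈ 68.11°.

≈ lat 26°N, lon 68°E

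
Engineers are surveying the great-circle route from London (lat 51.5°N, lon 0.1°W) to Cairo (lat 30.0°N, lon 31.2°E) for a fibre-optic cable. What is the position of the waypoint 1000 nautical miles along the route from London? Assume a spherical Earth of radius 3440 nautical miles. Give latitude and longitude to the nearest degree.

From cos δ = sin φ₁ sin φ₂ + cos φ₁ cos φ₂ cos Δλ, the central angle is δ ≈ 0.551 rad (31.6°). The total great-circle distance is δ·R ≈ 0.551 × 3440 ≈ 1896 nmi, so the target fraction is f = 1000/1896 ≈ 0.527.
Interpolate at f ≈ 0.527 with slerp weights a = sin((1−f)δ)/sin δ ≈ 0.492, b = sin(fδ)/sin δ ≈ 0.547.
p = a·p₁ + b·p₂ ≈ (0.712, 0.245, 0.658); φ = arcsin(p_z) ≈ 41.19°, λ = atan2(p_y, p_x) ≈ 19.00°.

≈ lat 41°N, lon 19°E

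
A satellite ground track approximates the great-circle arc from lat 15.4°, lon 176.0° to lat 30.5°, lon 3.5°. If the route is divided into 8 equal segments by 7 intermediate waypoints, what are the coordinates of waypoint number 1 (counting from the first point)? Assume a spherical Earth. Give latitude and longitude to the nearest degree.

≈ lat 32°, lon 173°

The haversine formula gives a central angle δ ≈ 2.331 rad (133.5°) between the endpoints.
Interpolate at f = 1/8 with slerp weights a = sin((1−f)δ)/sin δ ≈ 1.231, b = sin(fδ)/sin δ ≈ 0.396.
p = a·p₁ + b·p₂ ≈ (-0.843, 0.104, 0.528); φ = arcsin(p_z) ≈ 31.87°, λ = atan2(p_y, p_x) ≈ 172.99°.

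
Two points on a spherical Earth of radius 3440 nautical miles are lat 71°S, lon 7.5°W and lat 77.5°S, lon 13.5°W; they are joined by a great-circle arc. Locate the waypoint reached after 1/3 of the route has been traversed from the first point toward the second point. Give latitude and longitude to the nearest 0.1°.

≈ lat 73.2°S, lon 9.0°W

Convert each endpoint to a unit vector on the sphere (x = cos φ cos λ, y = cos φ sin λ, z = sin φ).
The central angle between the endpoints is δ = arccos(p₁·p₂) ≈ 0.117 rad (6.7°).
Interpolate at f = 1/3 with slerp weights a = sin((1−f)δ)/sin δ ≈ 0.668, b = sin(fδ)/sin δ ≈ 0.334.
p = a·p₁ + b·p₂ ≈ (0.286, -0.045, -0.957); φ = arcsin(p_z) ≈ -73.18°, λ = atan2(p_y, p_x) ≈ -9.00°.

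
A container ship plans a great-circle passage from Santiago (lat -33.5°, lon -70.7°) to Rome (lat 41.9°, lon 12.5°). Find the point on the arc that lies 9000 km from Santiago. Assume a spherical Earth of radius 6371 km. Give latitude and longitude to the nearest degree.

≈ lat 26°, lon -13°

Write both endpoints as unit vectors p₁, p₂ with components (cos φ cos λ, cos φ sin λ, sin φ).
The central angle between the endpoints is δ = arccos(p₁·p₂) ≈ 1.870 rad (107.2°). The total great-circle distance is δ·R ≈ 1.870 × 6371 ≈ 11916 km, so the target fraction is f = 9000/11916 ≈ 0.755.
Interpolate at f ≈ 0.755 with slerp weights a = sin((1−f)δ)/sin δ ≈ 0.463, b = sin(fδ)/sin δ ≈ 1.034.
p = a·p₁ + b·p₂ ≈ (0.879, -0.197, 0.435); φ = arcsin(p_z) ≈ 25.78°, λ = atan2(p_y, p_x) ≈ -12.67°.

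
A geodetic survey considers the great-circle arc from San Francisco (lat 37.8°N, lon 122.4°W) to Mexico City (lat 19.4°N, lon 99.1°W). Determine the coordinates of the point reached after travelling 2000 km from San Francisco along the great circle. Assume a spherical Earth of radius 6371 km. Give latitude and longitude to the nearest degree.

From cos δ = sin φ₁ sin φ₂ + cos φ₁ cos φ₂ cos Δλ, the central angle is δ ≈ 0.478 rad (27.4°). The total great-circle distance is δ·R ≈ 0.478 × 6371 ≈ 3043 km, so the target fraction is f = 2000/3043 ≈ 0.657.
Interpolate at f ≈ 0.657 with slerp weights a = sin((1−f)δ)/sin δ ≈ 0.355, b = sin(fδ)/sin δ ≈ 0.672.
p = a·p₁ + b·p₂ ≈ (-0.250, -0.862, 0.440); φ = arcsin(p_z) ≈ 26.13°, λ = atan2(p_y, p_x) ≈ -106.19°.

≈ lat 26°N, lon 106°W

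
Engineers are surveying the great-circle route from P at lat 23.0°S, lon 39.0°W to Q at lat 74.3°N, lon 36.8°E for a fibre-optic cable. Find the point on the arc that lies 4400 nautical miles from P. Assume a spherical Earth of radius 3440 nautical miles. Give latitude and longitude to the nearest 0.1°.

≈ lat 47.3°N, lon 16.0°W

Write both endpoints as unit vectors p₁, p₂ with components (cos φ cos λ, cos φ sin λ, sin φ).
The central angle between the endpoints is δ = arccos(p₁·p₂) ≈ 1.891 rad (108.4°). The total great-circle distance is δ·R ≈ 1.891 × 3440 ≈ 6506 nmi, so the target fraction is f = 4400/6506 ≈ 0.676.
Interpolate at f ≈ 0.676 with slerp weights a = sin((1−f)δ)/sin δ ≈ 0.606, b = sin(fδ)/sin δ ≈ 1.009.
p = a·p₁ + b·p₂ ≈ (0.652, -0.187, 0.735); φ = arcsin(p_z) ≈ 47.30°, λ = atan2(p_y, p_x) ≈ -16.02°.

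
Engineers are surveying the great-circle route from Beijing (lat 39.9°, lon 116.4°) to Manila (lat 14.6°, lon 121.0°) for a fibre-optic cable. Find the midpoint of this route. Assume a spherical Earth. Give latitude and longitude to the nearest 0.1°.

≈ lat 27.3°, lon 119.0°

From cos δ = sin φ₁ sin φ₂ + cos φ₁ cos φ₂ cos Δλ, the central angle is δ ≈ 0.447 rad (25.6°).
Interpolate at f = 1/2 with slerp weights a = sin((1−f)δ)/sin δ ≈ 0.513, b = sin(fδ)/sin δ ≈ 0.513.
p = a·p₁ + b·p₂ ≈ (-0.430, 0.778, 0.458); φ = arcsin(p_z) ≈ 27.27°, λ = atan2(p_y, p_x) ≈ 118.97°.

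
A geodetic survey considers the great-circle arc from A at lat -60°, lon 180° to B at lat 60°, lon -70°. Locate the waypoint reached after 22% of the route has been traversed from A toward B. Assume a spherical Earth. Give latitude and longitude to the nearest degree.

Convert each endpoint to a unit vector on the sphere (x = cos φ cos λ, y = cos φ sin λ, z = sin φ).
The central angle between the endpoints is δ = arccos(p₁·p₂) ≈ 2.560 rad (146.7°).
Interpolate at f = 0.22 with slerp weights a = sin((1−f)δ)/sin δ ≈ 1.657, b = sin(fδ)/sin δ ≈ 0.972.
p = a·p₁ + b·p₂ ≈ (-0.663, -0.456, -0.594); φ = arcsin(p_z) ≈ -36.43°, λ = atan2(p_y, p_x) ≈ -145.43°.

≈ lat -36°, lon -145°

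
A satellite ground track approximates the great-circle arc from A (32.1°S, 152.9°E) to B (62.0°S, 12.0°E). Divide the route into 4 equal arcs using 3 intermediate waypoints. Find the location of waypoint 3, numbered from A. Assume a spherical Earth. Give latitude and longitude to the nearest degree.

≈ (75°S, 57°E)

The haversine formula gives a central angle δ ≈ 1.410 rad (80.8°) between the endpoints.
Interpolate at f = 3/4 with slerp weights a = sin((1−f)δ)/sin δ ≈ 0.350, b = sin(fδ)/sin δ ≈ 0.882.
p = a·p₁ + b·p₂ ≈ (0.142, 0.221, -0.965); φ = arcsin(p_z) ≈ -74.78°, λ = atan2(p_y, p_x) ≈ 57.37°.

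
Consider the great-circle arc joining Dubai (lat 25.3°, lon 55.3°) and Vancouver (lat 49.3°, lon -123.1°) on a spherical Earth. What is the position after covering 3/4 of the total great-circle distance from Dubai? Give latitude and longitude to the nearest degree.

≈ lat 76°, lon -120°

From cos δ = sin φ₁ sin φ₂ + cos φ₁ cos φ₂ cos Δλ, the central angle is δ ≈ 1.839 rad (105.4°).
Interpolate at f = 3/4 with slerp weights a = sin((1−f)δ)/sin δ ≈ 0.460, b = sin(fδ)/sin δ ≈ 1.018.
p = a·p₁ + b·p₂ ≈ (-0.126, -0.214, 0.969); φ = arcsin(p_z) ≈ 75.62°, λ = atan2(p_y, p_x) ≈ -120.42°.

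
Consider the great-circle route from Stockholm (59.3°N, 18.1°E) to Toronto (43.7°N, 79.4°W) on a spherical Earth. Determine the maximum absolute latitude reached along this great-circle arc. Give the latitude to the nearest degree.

The great circle lies in the plane with unit normal n̂ = (p₁ × p₂)/|p₁ × p₂|.
Here n̂_z ≈ -0.437; the vertex latitude is φ_max = arccos|n̂_z| ≈ 64.1°.
Check via Clairaut: cos φ_max = |cos φ₁| · sin C = cos(59.3°)·sin(58.8°) ≈ 0.437, again giving ≈ 64.1°.

≈ 64°N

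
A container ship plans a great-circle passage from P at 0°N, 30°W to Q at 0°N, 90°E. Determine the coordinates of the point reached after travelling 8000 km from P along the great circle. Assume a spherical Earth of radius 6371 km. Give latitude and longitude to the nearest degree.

The haversine formula gives a central angle δ ≈ 2.094 rad (120.0°) between the endpoints. The total great-circle distance is δ·R ≈ 2.094 × 6371 ≈ 13343 km, so the target fraction is f = 8000/13343 ≈ 0.600.
Interpolate at f ≈ 0.600 with slerp weights a = sin((1−f)δ)/sin δ ≈ 0.859, b = sin(fδ)/sin δ ≈ 1.098.
p = a·p₁ + b·p₂ ≈ (0.744, 0.668, 0.000); φ = arcsin(p_z) ≈ 0.00°, λ = atan2(p_y, p_x) ≈ 41.95°.

≈ 0°N, 42°E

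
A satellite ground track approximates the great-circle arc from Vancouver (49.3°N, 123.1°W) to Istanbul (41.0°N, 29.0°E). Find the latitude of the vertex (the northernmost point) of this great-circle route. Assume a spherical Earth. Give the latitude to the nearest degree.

≈ 77°N

The great circle lies in the plane with unit normal n̂ = (p₁ × p₂)/|p₁ × p₂|.
Here n̂_z ≈ +0.231; the vertex latitude is φ_max = arccos|n̂_z| ≈ 76.7°.
Check via Clairaut: cos φ_max = |cos φ₁| · sin C = cos(49.3°)·sin(20.7°) ≈ 0.231, again giving ≈ 76.7°.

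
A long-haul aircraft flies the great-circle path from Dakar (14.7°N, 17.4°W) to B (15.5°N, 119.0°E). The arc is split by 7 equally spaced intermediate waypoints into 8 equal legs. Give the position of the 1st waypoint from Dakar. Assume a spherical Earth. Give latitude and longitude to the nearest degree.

≈ (23°N, 3°W)

Write both endpoints as unit vectors p₁, p₂ with components (cos φ cos λ, cos φ sin λ, sin φ).
The central angle between the endpoints is δ = arccos(p₁·p₂) ≈ 2.223 rad (127.4°).
Interpolate at f = 1/8 with slerp weights a = sin((1−f)δ)/sin δ ≈ 1.171, b = sin(fδ)/sin δ ≈ 0.345.
p = a·p₁ + b·p₂ ≈ (0.920, -0.048, 0.389); φ = arcsin(p_z) ≈ 22.92°, λ = atan2(p_y, p_x) ≈ -2.97°.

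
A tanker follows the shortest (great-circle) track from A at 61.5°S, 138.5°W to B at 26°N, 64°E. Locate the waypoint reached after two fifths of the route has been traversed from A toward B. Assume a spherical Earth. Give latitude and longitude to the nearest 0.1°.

≈ 54.7°S, 94.3°E

Convert each endpoint to a unit vector on the sphere (x = cos φ cos λ, y = cos φ sin λ, z = sin φ).
The central angle between the endpoints is δ = arccos(p₁·p₂) ≈ 2.468 rad (141.4°).
Interpolate at f = 2/5 with slerp weights a = sin((1−f)δ)/sin δ ≈ 1.596, b = sin(fδ)/sin δ ≈ 1.337.
p = a·p₁ + b·p₂ ≈ (-0.044, 0.576, -0.817); φ = arcsin(p_z) ≈ -54.74°, λ = atan2(p_y, p_x) ≈ 94.32°.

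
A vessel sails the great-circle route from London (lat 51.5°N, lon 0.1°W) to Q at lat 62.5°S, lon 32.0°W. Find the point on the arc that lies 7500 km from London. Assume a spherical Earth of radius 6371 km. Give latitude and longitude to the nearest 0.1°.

≈ lat 14.6°S, lon 15.2°W

From cos δ = sin φ₁ sin φ₂ + cos φ₁ cos φ₂ cos Δλ, the central angle is δ ≈ 2.038 rad (116.8°). The total great-circle distance is δ·R ≈ 2.038 × 6371 ≈ 12982 km, so the target fraction is f = 7500/12982 ≈ 0.578.
Interpolate at f ≈ 0.578 with slerp weights a = sin((1−f)δ)/sin δ ≈ 0.849, b = sin(fδ)/sin δ ≈ 1.034.
p = a·p₁ + b·p₂ ≈ (0.934, -0.254, -0.253); φ = arcsin(p_z) ≈ -14.65°, λ = atan2(p_y, p_x) ≈ -15.22°.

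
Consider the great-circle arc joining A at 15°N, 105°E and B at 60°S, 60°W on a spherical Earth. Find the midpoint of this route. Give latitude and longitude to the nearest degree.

≈ 51°S, 90°E

From cos δ = sin φ₁ sin φ₂ + cos φ₁ cos φ₂ cos Δλ, the central angle is δ ≈ 2.333 rad (133.7°).
Interpolate at f = 1/2 with slerp weights a = sin((1−f)δ)/sin δ ≈ 1.271, b = sin(fδ)/sin δ ≈ 1.271.
p = a·p₁ + b·p₂ ≈ (0.000, 0.636, -0.772); φ = arcsin(p_z) ≈ -50.53°, λ = atan2(p_y, p_x) ≈ 90.00°.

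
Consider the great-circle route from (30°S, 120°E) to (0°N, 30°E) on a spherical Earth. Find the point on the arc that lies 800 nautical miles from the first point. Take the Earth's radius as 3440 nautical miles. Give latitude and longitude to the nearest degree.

Convert each endpoint to a unit vector on the sphere (x = cos φ cos λ, y = cos φ sin λ, z = sin φ).
The central angle between the endpoints is δ = arccos(p₁·p₂) ≈ 1.571 rad (90.0°). The total great-circle distance is δ·R ≈ 1.571 × 3440 ≈ 5404 nmi, so the target fraction is f = 800/5404 ≈ 0.148.
Interpolate at f ≈ 0.148 with slerp weights a = sin((1−f)δ)/sin δ ≈ 0.973, b = sin(fδ)/sin δ ≈ 0.230.
p = a·p₁ + b·p₂ ≈ (-0.222, 0.845, -0.487); φ = arcsin(p_z) ≈ -29.11°, λ = atan2(p_y, p_x) ≈ 104.70°.

≈ (29°S, 105°E)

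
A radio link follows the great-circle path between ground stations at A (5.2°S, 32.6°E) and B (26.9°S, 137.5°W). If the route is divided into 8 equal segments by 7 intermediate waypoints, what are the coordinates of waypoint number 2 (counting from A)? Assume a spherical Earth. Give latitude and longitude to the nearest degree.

Write both endpoints as unit vectors p₁, p₂ with components (cos φ cos λ, cos φ sin λ, sin φ).
The central angle between the endpoints is δ = arccos(p₁·p₂) ≈ 2.557 rad (146.5°).
Interpolate at f = 2/8 with slerp weights a = sin((1−f)δ)/sin δ ≈ 1.704, b = sin(fδ)/sin δ ≈ 1.081.
p = a·p₁ + b·p₂ ≈ (0.719, 0.263, -0.643); φ = arcsin(p_z) ≈ -40.05°, λ = atan2(p_y, p_x) ≈ 20.10°.

≈ (40°S, 20°E)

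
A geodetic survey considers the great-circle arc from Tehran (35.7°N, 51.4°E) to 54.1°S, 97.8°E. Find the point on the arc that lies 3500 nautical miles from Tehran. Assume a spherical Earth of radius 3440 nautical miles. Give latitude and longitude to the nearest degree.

≈ 19°S, 74°E

Write both endpoints as unit vectors p₁, p₂ with components (cos φ cos λ, cos φ sin λ, sin φ).
The central angle between the endpoints is δ = arccos(p₁·p₂) ≈ 1.716 rad (98.3°). The total great-circle distance is δ·R ≈ 1.716 × 3440 ≈ 5902 nmi, so the target fraction is f = 3500/5902 ≈ 0.593.
Interpolate at f ≈ 0.593 with slerp weights a = sin((1−f)δ)/sin δ ≈ 0.650, b = sin(fδ)/sin δ ≈ 0.860.
p = a·p₁ + b·p₂ ≈ (0.261, 0.912, -0.317); φ = arcsin(p_z) ≈ -18.50°, λ = atan2(p_y, p_x) ≈ 74.04°.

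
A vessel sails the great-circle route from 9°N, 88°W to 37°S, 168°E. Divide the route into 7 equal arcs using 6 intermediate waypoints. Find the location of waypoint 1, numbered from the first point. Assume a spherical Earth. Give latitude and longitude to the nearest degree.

≈ 0°N, 100°W

From cos δ = sin φ₁ sin φ₂ + cos φ₁ cos φ₂ cos Δλ, the central angle is δ ≈ 1.860 rad (106.6°).
Interpolate at f = 1/7 with slerp weights a = sin((1−f)δ)/sin δ ≈ 1.043, b = sin(fδ)/sin δ ≈ 0.274.
p = a·p₁ + b·p₂ ≈ (-0.178, -0.984, -0.002); φ = arcsin(p_z) ≈ -0.10°, λ = atan2(p_y, p_x) ≈ -100.26°.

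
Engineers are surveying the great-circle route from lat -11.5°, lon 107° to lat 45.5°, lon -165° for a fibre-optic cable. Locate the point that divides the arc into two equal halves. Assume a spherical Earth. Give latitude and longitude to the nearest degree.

Convert each endpoint to a unit vector on the sphere (x = cos φ cos λ, y = cos φ sin λ, z = sin φ).
The central angle between the endpoints is δ = arccos(p₁·p₂) ≈ 1.689 rad (96.8°).
Interpolate at f = 1/2 with slerp weights a = sin((1−f)δ)/sin δ ≈ 0.753, b = sin(fδ)/sin δ ≈ 0.753.
p = a·p₁ + b·p₂ ≈ (-0.726, 0.569, 0.387); φ = arcsin(p_z) ≈ 22.77°, λ = atan2(p_y, p_x) ≈ 141.89°.

≈ lat 23°, lon 142°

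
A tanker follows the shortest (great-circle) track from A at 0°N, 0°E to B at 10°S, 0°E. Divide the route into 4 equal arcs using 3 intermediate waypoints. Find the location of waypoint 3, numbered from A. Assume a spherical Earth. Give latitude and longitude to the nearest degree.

From cos δ = sin φ₁ sin φ₂ + cos φ₁ cos φ₂ cos Δλ, the central angle is δ ≈ 0.175 rad (10.0°).
Interpolate at f = 3/4 with slerp weights a = sin((1−f)δ)/sin δ ≈ 0.251, b = sin(fδ)/sin δ ≈ 0.752.
p = a·p₁ + b·p₂ ≈ (0.991, 0.000, -0.131); φ = arcsin(p_z) ≈ -7.50°, λ = atan2(p_y, p_x) ≈ 0.00°.

≈ 7°S, 0°E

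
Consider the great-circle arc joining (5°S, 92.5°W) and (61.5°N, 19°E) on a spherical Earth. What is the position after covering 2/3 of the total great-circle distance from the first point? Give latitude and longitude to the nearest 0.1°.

The haversine formula gives a central angle δ ≈ 1.824 rad (104.5°) between the endpoints.
Interpolate at f = 2/3 with slerp weights a = sin((1−f)δ)/sin δ ≈ 0.590, b = sin(fδ)/sin δ ≈ 0.969.
p = a·p₁ + b·p₂ ≈ (0.411, -0.437, 0.800); φ = arcsin(p_z) ≈ 53.12°, λ = atan2(p_y, p_x) ≈ -46.72°.

≈ (53.1°N, 46.7°W)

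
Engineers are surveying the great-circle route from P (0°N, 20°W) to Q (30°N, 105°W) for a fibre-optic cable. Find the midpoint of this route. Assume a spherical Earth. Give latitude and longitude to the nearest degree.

≈ (20°N, 59°W)

Write both endpoints as unit vectors p₁, p₂ with components (cos φ cos λ, cos φ sin λ, sin φ).
The central angle between the endpoints is δ = arccos(p₁·p₂) ≈ 1.495 rad (85.7°).
Interpolate at f = 1/2 with slerp weights a = sin((1−f)δ)/sin δ ≈ 0.682, b = sin(fδ)/sin δ ≈ 0.682.
p = a·p₁ + b·p₂ ≈ (0.488, -0.804, 0.341); φ = arcsin(p_z) ≈ 19.93°, λ = atan2(p_y, p_x) ≈ -58.74°.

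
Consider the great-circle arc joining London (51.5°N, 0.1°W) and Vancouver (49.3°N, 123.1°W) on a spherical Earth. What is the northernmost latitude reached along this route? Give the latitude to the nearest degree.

≈ 68°N

The great circle lies in the plane with unit normal n̂ = (p₁ × p₂)/|p₁ × p₂|.
Here n̂_z ≈ -0.367; the vertex latitude is φ_max = arccos|n̂_z| ≈ 68.5°.
Check via Clairaut: cos φ_max = |cos φ₁| · sin C = cos(51.5°)·sin(36.1°) ≈ 0.367, again giving ≈ 68.5°.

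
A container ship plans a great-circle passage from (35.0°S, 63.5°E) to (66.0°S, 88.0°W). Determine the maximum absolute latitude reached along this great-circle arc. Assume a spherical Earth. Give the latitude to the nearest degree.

The great circle lies in the plane with unit normal n̂ = (p₁ × p₂)/|p₁ × p₂|.
Here n̂_z ≈ -0.163; the vertex latitude is φ_max = arccos|n̂_z| ≈ 80.6°.
Check via Clairaut: cos φ_max = |cos φ₁| · sin C = cos(35.0°)·sin(168.5°) ≈ 0.163, again giving ≈ 80.6°.

≈ 81°S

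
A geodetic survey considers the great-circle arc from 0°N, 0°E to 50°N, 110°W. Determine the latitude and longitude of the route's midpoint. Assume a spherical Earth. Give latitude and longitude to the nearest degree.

≈ 38°N, 38°W

Convert each endpoint to a unit vector on the sphere (x = cos φ cos λ, y = cos φ sin λ, z = sin φ).
The central angle between the endpoints is δ = arccos(p₁·p₂) ≈ 1.792 rad (102.7°).
Interpolate at f = 1/2 with slerp weights a = sin((1−f)δ)/sin δ ≈ 0.801, b = sin(fδ)/sin δ ≈ 0.801.
p = a·p₁ + b·p₂ ≈ (0.625, -0.484, 0.613); φ = arcsin(p_z) ≈ 37.83°, λ = atan2(p_y, p_x) ≈ -37.75°.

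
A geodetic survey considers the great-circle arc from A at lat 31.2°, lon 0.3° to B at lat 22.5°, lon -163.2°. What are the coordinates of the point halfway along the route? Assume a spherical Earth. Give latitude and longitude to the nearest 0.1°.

The haversine formula gives a central angle δ ≈ 2.165 rad (124.0°) between the endpoints.
Interpolate at f = 1/2 with slerp weights a = sin((1−f)δ)/sin δ ≈ 1.065, b = sin(fδ)/sin δ ≈ 1.065.
p = a·p₁ + b·p₂ ≈ (-0.031, -0.280, 0.960); φ = arcsin(p_z) ≈ 73.65°, λ = atan2(p_y, p_x) ≈ -96.32°.

≈ lat 73.7°, lon -96.3°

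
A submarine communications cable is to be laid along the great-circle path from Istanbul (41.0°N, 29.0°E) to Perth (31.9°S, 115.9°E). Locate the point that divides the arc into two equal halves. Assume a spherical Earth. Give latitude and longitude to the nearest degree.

From cos δ = sin φ₁ sin φ₂ + cos φ₁ cos φ₂ cos Δλ, the central angle is δ ≈ 1.888 rad (108.2°).
Interpolate at f = 1/2 with slerp weights a = sin((1−f)δ)/sin δ ≈ 0.853, b = sin(fδ)/sin δ ≈ 0.853.
p = a·p₁ + b·p₂ ≈ (0.247, 0.963, 0.109); φ = arcsin(p_z) ≈ 6.25°, λ = atan2(p_y, p_x) ≈ 75.64°.

≈ (6°N, 76°E)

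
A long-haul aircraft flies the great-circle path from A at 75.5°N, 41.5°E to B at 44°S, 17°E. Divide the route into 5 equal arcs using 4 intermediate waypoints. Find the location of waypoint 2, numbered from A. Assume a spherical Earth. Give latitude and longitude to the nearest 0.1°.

The haversine formula gives a central angle δ ≈ 2.104 rad (120.6°) between the endpoints.
Interpolate at f = 2/5 with slerp weights a = sin((1−f)δ)/sin δ ≈ 1.107, b = sin(fδ)/sin δ ≈ 0.866.
p = a·p₁ + b·p₂ ≈ (0.803, 0.366, 0.470); φ = arcsin(p_z) ≈ 28.02°, λ = atan2(p_y, p_x) ≈ 24.48°.

≈ 28.0°N, 24.5°E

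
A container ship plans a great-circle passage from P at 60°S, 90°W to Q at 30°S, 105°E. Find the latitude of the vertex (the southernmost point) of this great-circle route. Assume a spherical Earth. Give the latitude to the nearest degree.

The great circle lies in the plane with unit normal n̂ = (p₁ × p₂)/|p₁ × p₂|.
Here n̂_z ≈ -0.112; the vertex latitude is φ_max = arccos|n̂_z| ≈ 83.6°.
Check via Clairaut: cos φ_max = |cos φ₁| · sin C = cos(60.0°)·sin(167.0°) ≈ 0.112, again giving ≈ 83.6°.

≈ 84°S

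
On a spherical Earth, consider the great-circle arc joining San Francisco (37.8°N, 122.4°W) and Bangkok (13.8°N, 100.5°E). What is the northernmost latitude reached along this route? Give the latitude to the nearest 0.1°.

The great circle lies in the plane with unit normal n̂ = (p₁ × p₂)/|p₁ × p₂|.
Here n̂_z ≈ -0.574; the vertex latitude is φ_max = arccos|n̂_z| ≈ 54.9°.
Check via Clairaut: cos φ_max = |cos φ₁| · sin C = cos(37.8°)·sin(46.6°) ≈ 0.574, again giving ≈ 54.9°.

≈ 54.9°N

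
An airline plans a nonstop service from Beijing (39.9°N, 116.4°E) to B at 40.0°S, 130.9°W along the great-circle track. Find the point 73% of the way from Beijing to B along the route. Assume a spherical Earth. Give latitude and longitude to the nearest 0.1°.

The haversine formula gives a central angle δ ≈ 2.264 rad (129.7°) between the endpoints.
Interpolate at f = 0.73 with slerp weights a = sin((1−f)δ)/sin δ ≈ 0.746, b = sin(fδ)/sin δ ≈ 1.296.
p = a·p₁ + b·p₂ ≈ (-0.904, -0.238, -0.354); φ = arcsin(p_z) ≈ -20.75°, λ = atan2(p_y, p_x) ≈ -165.29°.

≈ 20.7°S, 165.3°W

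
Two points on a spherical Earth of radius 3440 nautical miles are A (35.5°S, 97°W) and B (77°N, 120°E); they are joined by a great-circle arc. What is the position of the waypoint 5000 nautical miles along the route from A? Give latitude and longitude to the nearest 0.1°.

≈ (46.5°N, 113.2°W)

Write both endpoints as unit vectors p₁, p₂ with components (cos φ cos λ, cos φ sin λ, sin φ).
The central angle between the endpoints is δ = arccos(p₁·p₂) ≈ 2.363 rad (135.4°). The total great-circle distance is δ·R ≈ 2.363 × 3440 ≈ 8130 nmi, so the target fraction is f = 5000/8130 ≈ 0.615.
Interpolate at f ≈ 0.615 with slerp weights a = sin((1−f)δ)/sin δ ≈ 1.124, b = sin(fδ)/sin δ ≈ 1.415.
p = a·p₁ + b·p₂ ≈ (-0.271, -0.633, 0.725); φ = arcsin(p_z) ≈ 46.50°, λ = atan2(p_y, p_x) ≈ -113.15°.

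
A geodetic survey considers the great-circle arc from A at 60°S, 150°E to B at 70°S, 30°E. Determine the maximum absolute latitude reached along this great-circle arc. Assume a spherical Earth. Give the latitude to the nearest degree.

The great circle lies in the plane with unit normal n̂ = (p₁ × p₂)/|p₁ × p₂|.
Here n̂_z ≈ -0.216; the vertex latitude is φ_max = arccos|n̂_z| ≈ 77.5°.
Check via Clairaut: cos φ_max = |cos φ₁| · sin C = cos(60.0°)·sin(154.4°) ≈ 0.216, again giving ≈ 77.5°.

≈ 78°S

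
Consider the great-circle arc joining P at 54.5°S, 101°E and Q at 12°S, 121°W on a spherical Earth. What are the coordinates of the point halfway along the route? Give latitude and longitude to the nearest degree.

≈ 57°S, 156°W

Write both endpoints as unit vectors p₁, p₂ with components (cos φ cos λ, cos φ sin λ, sin φ).
The central angle between the endpoints is δ = arccos(p₁·p₂) ≈ 1.826 rad (104.6°).
Interpolate at f = 1/2 with slerp weights a = sin((1−f)δ)/sin δ ≈ 0.818, b = sin(fδ)/sin δ ≈ 0.818.
p = a·p₁ + b·p₂ ≈ (-0.503, -0.220, -0.836); φ = arcsin(p_z) ≈ -56.73°, λ = atan2(p_y, p_x) ≈ -156.41°.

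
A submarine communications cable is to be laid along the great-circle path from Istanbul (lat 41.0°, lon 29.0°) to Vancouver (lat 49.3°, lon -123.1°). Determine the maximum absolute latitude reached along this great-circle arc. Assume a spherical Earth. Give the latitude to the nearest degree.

≈ 77°

The great circle lies in the plane with unit normal n̂ = (p₁ × p₂)/|p₁ × p₂|.
Here n̂_z ≈ -0.231; the vertex latitude is φ_max = arccos|n̂_z| ≈ 76.7°.
Check via Clairaut: cos φ_max = |cos φ₁| · sin C = cos(41.0°)·sin(17.8°) ≈ 0.231, again giving ≈ 76.7°.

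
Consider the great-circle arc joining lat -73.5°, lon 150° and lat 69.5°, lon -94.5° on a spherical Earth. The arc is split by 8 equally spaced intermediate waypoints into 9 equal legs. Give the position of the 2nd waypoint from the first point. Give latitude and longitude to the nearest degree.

From cos δ = sin φ₁ sin φ₂ + cos φ₁ cos φ₂ cos Δλ, the central angle is δ ≈ 2.796 rad (160.2°).
Interpolate at f = 2/9 with slerp weights a = sin((1−f)δ)/sin δ ≈ 2.431, b = sin(fδ)/sin δ ≈ 1.719.
p = a·p₁ + b·p₂ ≈ (-0.645, -0.255, -0.720); φ = arcsin(p_z) ≈ -46.08°, λ = atan2(p_y, p_x) ≈ -158.43°.

≈ lat -46°, lon -158°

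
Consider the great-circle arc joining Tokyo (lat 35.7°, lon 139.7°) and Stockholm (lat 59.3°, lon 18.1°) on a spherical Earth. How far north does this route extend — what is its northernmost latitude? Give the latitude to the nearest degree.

≈ 68°

The great circle lies in the plane with unit normal n̂ = (p₁ × p₂)/|p₁ × p₂|.
Here n̂_z ≈ -0.368; the vertex latitude is φ_max = arccos|n̂_z| ≈ 68.4°.
Check via Clairaut: cos φ_max = |cos φ₁| · sin C = cos(35.7°)·sin(27.0°) ≈ 0.368, again giving ≈ 68.4°.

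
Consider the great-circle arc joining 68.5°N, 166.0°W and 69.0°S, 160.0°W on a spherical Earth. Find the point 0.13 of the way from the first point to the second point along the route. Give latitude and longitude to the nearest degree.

≈ 51°N, 164°W

Convert each endpoint to a unit vector on the sphere (x = cos φ cos λ, y = cos φ sin λ, z = sin φ).
The central angle between the endpoints is δ = arccos(p₁·p₂) ≈ 2.401 rad (137.6°).
Interpolate at f = 0.13 with slerp weights a = sin((1−f)δ)/sin δ ≈ 1.288, b = sin(fδ)/sin δ ≈ 0.455.
p = a·p₁ + b·p₂ ≈ (-0.611, -0.170, 0.773); φ = arcsin(p_z) ≈ 50.63°, λ = atan2(p_y, p_x) ≈ -164.46°.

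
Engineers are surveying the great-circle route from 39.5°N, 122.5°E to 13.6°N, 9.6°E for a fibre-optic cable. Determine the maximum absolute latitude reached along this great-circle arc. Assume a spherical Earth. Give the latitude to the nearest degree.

≈ 46°N

The great circle lies in the plane with unit normal n̂ = (p₁ × p₂)/|p₁ × p₂|.
Here n̂_z ≈ -0.698; the vertex latitude is φ_max = arccos|n̂_z| ≈ 45.7°.
Check via Clairaut: cos φ_max = |cos φ₁| · sin C = cos(39.5°)·sin(64.8°) ≈ 0.698, again giving ≈ 45.7°.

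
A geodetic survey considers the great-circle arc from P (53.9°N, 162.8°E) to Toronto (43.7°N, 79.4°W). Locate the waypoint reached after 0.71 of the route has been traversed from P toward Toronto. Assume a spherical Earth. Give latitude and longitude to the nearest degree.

≈ (59°N, 101°W)

Convert each endpoint to a unit vector on the sphere (x = cos φ cos λ, y = cos φ sin λ, z = sin φ).
The central angle between the endpoints is δ = arccos(p₁·p₂) ≈ 1.203 rad (68.9°).
Interpolate at f = 0.71 with slerp weights a = sin((1−f)δ)/sin δ ≈ 0.366, b = sin(fδ)/sin δ ≈ 0.808.
p = a·p₁ + b·p₂ ≈ (-0.099, -0.510, 0.854); φ = arcsin(p_z) ≈ 58.68°, λ = atan2(p_y, p_x) ≈ -100.95°.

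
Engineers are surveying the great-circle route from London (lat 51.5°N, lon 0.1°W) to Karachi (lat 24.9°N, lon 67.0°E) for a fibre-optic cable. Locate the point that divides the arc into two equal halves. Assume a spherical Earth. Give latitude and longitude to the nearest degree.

≈ lat 43°N, lon 40°E

Write both endpoints as unit vectors p₁, p₂ with components (cos φ cos λ, cos φ sin λ, sin φ).
The central angle between the endpoints is δ = arccos(p₁·p₂) ≈ 0.989 rad (56.7°).
Interpolate at f = 1/2 with slerp weights a = sin((1−f)δ)/sin δ ≈ 0.568, b = sin(fδ)/sin δ ≈ 0.568.
p = a·p₁ + b·p₂ ≈ (0.555, 0.474, 0.684); φ = arcsin(p_z) ≈ 43.14°, λ = atan2(p_y, p_x) ≈ 40.48°.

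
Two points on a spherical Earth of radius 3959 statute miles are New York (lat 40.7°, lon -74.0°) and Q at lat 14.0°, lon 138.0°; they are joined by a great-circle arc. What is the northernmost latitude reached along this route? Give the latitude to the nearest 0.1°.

The great circle lies in the plane with unit normal n̂ = (p₁ × p₂)/|p₁ × p₂|.
Here n̂_z ≈ -0.441; the vertex latitude is φ_max = arccos|n̂_z| ≈ 63.9°.
Check via Clairaut: cos φ_max = |cos φ₁| · sin C = cos(40.7°)·sin(35.5°) ≈ 0.441, again giving ≈ 63.9°.

≈ 63.9°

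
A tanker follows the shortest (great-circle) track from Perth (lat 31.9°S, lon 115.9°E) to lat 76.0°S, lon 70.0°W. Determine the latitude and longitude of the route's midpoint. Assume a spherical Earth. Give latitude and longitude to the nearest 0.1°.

≈ lat 67.9°S, lon 118.2°E

The haversine formula gives a central angle δ ≈ 1.257 rad (72.0°) between the endpoints.
Interpolate at f = 1/2 with slerp weights a = sin((1−f)δ)/sin δ ≈ 0.618, b = sin(fδ)/sin δ ≈ 0.618.
p = a·p₁ + b·p₂ ≈ (-0.178, 0.332, -0.926); φ = arcsin(p_z) ≈ -67.89°, λ = atan2(p_y, p_x) ≈ 118.24°.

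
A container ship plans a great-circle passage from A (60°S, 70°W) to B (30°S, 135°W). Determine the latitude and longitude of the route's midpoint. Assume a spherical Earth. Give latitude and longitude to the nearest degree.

≈ (49°S, 112°W)

From cos δ = sin φ₁ sin φ₂ + cos φ₁ cos φ₂ cos Δλ, the central angle is δ ≈ 0.907 rad (52.0°).
Interpolate at f = 1/2 with slerp weights a = sin((1−f)δ)/sin δ ≈ 0.556, b = sin(fδ)/sin δ ≈ 0.556.
p = a·p₁ + b·p₂ ≈ (-0.246, -0.602, -0.760); φ = arcsin(p_z) ≈ -49.45°, λ = atan2(p_y, p_x) ≈ -112.19°.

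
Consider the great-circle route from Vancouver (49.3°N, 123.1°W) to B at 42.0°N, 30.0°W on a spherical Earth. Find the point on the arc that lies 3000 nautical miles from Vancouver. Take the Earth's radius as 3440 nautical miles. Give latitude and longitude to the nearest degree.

Write both endpoints as unit vectors p₁, p₂ with components (cos φ cos λ, cos φ sin λ, sin φ).
The central angle between the endpoints is δ = arccos(p₁·p₂) ≈ 1.069 rad (61.2°). The total great-circle distance is δ·R ≈ 1.069 × 3440 ≈ 3677 nmi, so the target fraction is f = 3000/3677 ≈ 0.816.
Interpolate at f ≈ 0.816 with slerp weights a = sin((1−f)δ)/sin δ ≈ 0.223, b = sin(fδ)/sin δ ≈ 0.873.
p = a·p₁ + b·p₂ ≈ (0.483, -0.446, 0.754); φ = arcsin(p_z) ≈ 48.90°, λ = atan2(p_y, p_x) ≈ -42.76°.

≈ 49°N, 43°W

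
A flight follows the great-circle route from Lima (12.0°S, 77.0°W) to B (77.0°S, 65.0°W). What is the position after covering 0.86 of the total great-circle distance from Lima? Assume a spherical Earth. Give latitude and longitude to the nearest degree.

Convert each endpoint to a unit vector on the sphere (x = cos φ cos λ, y = cos φ sin λ, z = sin φ).
The central angle between the endpoints is δ = arccos(p₁·p₂) ≈ 1.140 rad (65.3°).
Interpolate at f = 0.86 with slerp weights a = sin((1−f)δ)/sin δ ≈ 0.175, b = sin(fδ)/sin δ ≈ 0.914.
p = a·p₁ + b·p₂ ≈ (0.125, -0.353, -0.927); φ = arcsin(p_z) ≈ -68.00°, λ = atan2(p_y, p_x) ≈ -70.45°.

≈ (68°S, 70°W)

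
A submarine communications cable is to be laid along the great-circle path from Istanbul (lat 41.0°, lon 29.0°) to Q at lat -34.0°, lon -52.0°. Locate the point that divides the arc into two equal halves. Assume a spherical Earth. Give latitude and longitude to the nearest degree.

≈ lat 5°, lon -14°

Write both endpoints as unit vectors p₁, p₂ with components (cos φ cos λ, cos φ sin λ, sin φ).
The central angle between the endpoints is δ = arccos(p₁·p₂) ≈ 1.843 rad (105.6°).
Interpolate at f = 1/2 with slerp weights a = sin((1−f)δ)/sin δ ≈ 0.827, b = sin(fδ)/sin δ ≈ 0.827.
p = a·p₁ + b·p₂ ≈ (0.968, -0.238, 0.080); φ = arcsin(p_z) ≈ 4.59°, λ = atan2(p_y, p_x) ≈ -13.80°.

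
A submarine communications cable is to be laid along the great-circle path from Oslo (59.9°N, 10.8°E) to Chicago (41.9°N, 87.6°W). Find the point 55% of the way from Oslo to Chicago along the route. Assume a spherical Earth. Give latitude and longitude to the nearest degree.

The haversine formula gives a central angle δ ≈ 1.020 rad (58.4°) between the endpoints.
Interpolate at f = 0.55 with slerp weights a = sin((1−f)δ)/sin δ ≈ 0.520, b = sin(fδ)/sin δ ≈ 0.624.
p = a·p₁ + b·p₂ ≈ (0.276, -0.415, 0.867); φ = arcsin(p_z) ≈ 60.09°, λ = atan2(p_y, p_x) ≈ -56.44°.

≈ 60°N, 56°W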